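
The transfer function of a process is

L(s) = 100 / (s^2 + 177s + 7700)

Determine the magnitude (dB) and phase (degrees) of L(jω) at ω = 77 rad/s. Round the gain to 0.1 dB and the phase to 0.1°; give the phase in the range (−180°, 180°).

Substitute s = j77:
Numerator: 100 = 100 + j0
Denominator: (j77)^2 + 177(j77) + 7700 = 1771 + j13629
|N| = √(100² + 0²) ≈ 100, ∠N ≈ 0.00°
|D| = √(1771² + 13629²) ≈ 13744, ∠D ≈ 82.60°
|L| = 100 / 13744 ≈ 0.0072759
Gain = 20 log₁₀(0.0072759) ≈ -42.76 dB
∠L = 0.00° − 82.60° = -82.60°

-42.8 dB, -82.6°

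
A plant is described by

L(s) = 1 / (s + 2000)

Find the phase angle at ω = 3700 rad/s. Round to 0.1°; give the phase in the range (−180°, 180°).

-61.6°

At s = jω = j3700:
pole (s+2000): 2000 + j3700 → |·| = √(2000²+3700²) = √17690000 ≈ 4205.9, ∠ = arctan(3700/2000) ≈ 61.61°
∠L = 0.00° − 61.61° = -61.61°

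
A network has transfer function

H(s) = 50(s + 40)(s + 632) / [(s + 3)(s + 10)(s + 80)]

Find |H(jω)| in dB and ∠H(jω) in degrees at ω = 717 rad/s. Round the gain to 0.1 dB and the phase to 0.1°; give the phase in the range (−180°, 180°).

At s = jω = j717:
zero (s+40): 40 + j717 → |·| = √(40²+717²) = √515689 ≈ 718.11, ∠ = arctan(717/40) ≈ 86.81°
zero (s+632): 632 + j717 → |·| = √(632²+717²) = √913513 ≈ 955.78, ∠ = arctan(717/632) ≈ 48.61°
pole (s+3): 3 + j717 → |·| = √(3²+717²) = √514098 ≈ 717.01, ∠ = arctan(717/3) ≈ 89.76°
pole (s+10): 10 + j717 → |·| = √(10²+717²) = √514189 ≈ 717.07, ∠ = arctan(717/10) ≈ 89.20°
pole (s+80): 80 + j717 → |·| = √(80²+717²) = √520489 ≈ 721.45, ∠ = arctan(717/80) ≈ 83.63°
|H| = 50 · 6.8636e+05 / 3.7093e+08 ≈ 0.092519
Gain = 20 log₁₀(0.092519) ≈ -20.68 dB
∠H = 135.42° − 262.59° = -127.17°

-20.7 dB, -127.2°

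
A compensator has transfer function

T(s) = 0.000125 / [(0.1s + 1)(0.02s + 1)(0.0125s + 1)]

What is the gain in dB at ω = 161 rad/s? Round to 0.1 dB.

-119.8 dB

At ω = 161 rad/s:
pole (1 + j161·0.1) = 1 + j16.1 → |·| ≈ 16.131, ∠ ≈ 86.45°
pole (1 + j161·0.02) = 1 + j3.22 → |·| ≈ 3.3717, ∠ ≈ 72.75°
pole (1 + j161·0.0125) = 1 + j2.0125 → |·| ≈ 2.2473, ∠ ≈ 63.58°
|T| = 0.000125 · 1 / (16.131 · 3.3717 · 2.2473) ≈ 1.0227e-06
Gain = 20 log₁₀(1.0227e-06) ≈ -119.81 dB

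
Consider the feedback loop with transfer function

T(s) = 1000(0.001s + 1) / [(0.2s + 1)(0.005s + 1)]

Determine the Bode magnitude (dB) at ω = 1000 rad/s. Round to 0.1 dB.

At ω = 1000 rad/s:
zero (1 + j1000·0.001) = 1 + j1 → |·| ≈ 1.4142, ∠ ≈ 45.00°
pole (1 + j1000·0.2) = 1 + j200 → |·| ≈ 200, ∠ ≈ 89.71°
pole (1 + j1000·0.005) = 1 + j5 → |·| ≈ 5.099, ∠ ≈ 78.69°
|T| = 1000 · 1.4142 / (200 · 5.099) ≈ 1.3867
Gain = 20 log₁₀(1.3867) ≈ 2.84 dB

2.8 dB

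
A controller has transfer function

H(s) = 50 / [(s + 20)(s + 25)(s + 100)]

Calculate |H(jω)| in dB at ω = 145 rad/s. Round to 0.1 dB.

At s = jω = j145:
pole (s+20): 20 + j145 → |·| = √(20²+145²) = √21425 ≈ 146.37, ∠ = arctan(145/20) ≈ 82.15°
pole (s+25): 25 + j145 → |·| = √(25²+145²) = √21650 ≈ 147.14, ∠ = arctan(145/25) ≈ 80.22°
pole (s+100): 100 + j145 → |·| = √(100²+145²) = √31025 ≈ 176.14, ∠ = arctan(145/100) ≈ 55.41°
|H| = 50 / 3.7935e+06 ≈ 1.318e-05
Gain = 20 log₁₀(1.318e-05) ≈ -97.60 dB

-97.6 dB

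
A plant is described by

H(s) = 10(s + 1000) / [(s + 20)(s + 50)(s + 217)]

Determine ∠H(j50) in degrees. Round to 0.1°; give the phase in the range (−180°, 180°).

-123.3°

At s = jω = j50:
zero (s+1000): 1000 + j50 → |·| = √(1000²+50²) = √1002500 ≈ 1001.2, ∠ = arctan(50/1000) ≈ 2.86°
pole (s+20): 20 + j50 → |·| = √(20²+50²) = √2900 ≈ 53.852, ∠ = arctan(50/20) ≈ 68.20°
pole (s+50): 50 + j50 → |·| = √(50²+50²) = √5000 ≈ 70.711, ∠ = arctan(50/50) ≈ 45.00°
pole (s+217): 217 + j50 → |·| = √(217²+50²) = √49589 ≈ 222.69, ∠ = arctan(50/217) ≈ 12.98°
∠H = 2.86° − 126.18° = -123.32°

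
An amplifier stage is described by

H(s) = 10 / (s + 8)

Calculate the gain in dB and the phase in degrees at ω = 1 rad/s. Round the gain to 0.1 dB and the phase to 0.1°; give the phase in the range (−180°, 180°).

1.9 dB, -7.1°

At s = jω = j1:
pole (s+8): 8 + j1 → |·| = √(8²+1²) = √65 ≈ 8.0623, ∠ = arctan(1/8) ≈ 7.13°
|H| = 10 / 8.0623 ≈ 1.2403
Gain = 20 log₁₀(1.2403) ≈ 1.87 dB
∠H = 0.00° − 7.13° = -7.13°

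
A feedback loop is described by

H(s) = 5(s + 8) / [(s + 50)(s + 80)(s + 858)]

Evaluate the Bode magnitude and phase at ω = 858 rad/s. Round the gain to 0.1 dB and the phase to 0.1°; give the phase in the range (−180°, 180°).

At s = jω = j858:
zero (s+8): 8 + j858 → |·| = √(8²+858²) = √736228 ≈ 858.04, ∠ = arctan(858/8) ≈ 89.47°
pole (s+50): 50 + j858 → |·| = √(50²+858²) = √738664 ≈ 859.46, ∠ = arctan(858/50) ≈ 86.66°
pole (s+80): 80 + j858 → |·| = √(80²+858²) = √742564 ≈ 861.72, ∠ = arctan(858/80) ≈ 84.67°
pole (s+858): 858 + j858 → |·| = √(858²+858²) = √1472328 ≈ 1213.4, ∠ = arctan(858/858) ≈ 45.00°
|H| = 5 · 858.04 / 8.9866e+08 ≈ 4.774e-06
Gain = 20 log₁₀(4.774e-06) ≈ -106.42 dB
∠H = 89.47° − 216.33° = -126.86°

-106.4 dB, -126.9°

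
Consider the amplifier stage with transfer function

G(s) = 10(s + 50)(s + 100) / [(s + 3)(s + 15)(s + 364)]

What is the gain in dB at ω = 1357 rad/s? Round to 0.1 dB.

At s = jω = j1357:
zero (s+50): 50 + j1357 → |·| = √(50²+1357²) = √1843949 ≈ 1357.9, ∠ = arctan(1357/50) ≈ 87.89°
zero (s+100): 100 + j1357 → |·| = √(100²+1357²) = √1851449 ≈ 1360.7, ∠ = arctan(1357/100) ≈ 85.79°
pole (s+3): 3 + j1357 → |·| = √(3²+1357²) = √1841458 ≈ 1357, ∠ = arctan(1357/3) ≈ 89.87°
pole (s+15): 15 + j1357 → |·| = √(15²+1357²) = √1841674 ≈ 1357.1, ∠ = arctan(1357/15) ≈ 89.37°
pole (s+364): 364 + j1357 → |·| = √(364²+1357²) = √1973945 ≈ 1405, ∠ = arctan(1357/364) ≈ 74.98°
|G| = 10 · 1.8477e+06 / 2.5874e+09 ≈ 0.0071411
Gain = 20 log₁₀(0.0071411) ≈ -42.92 dB

-42.9 dB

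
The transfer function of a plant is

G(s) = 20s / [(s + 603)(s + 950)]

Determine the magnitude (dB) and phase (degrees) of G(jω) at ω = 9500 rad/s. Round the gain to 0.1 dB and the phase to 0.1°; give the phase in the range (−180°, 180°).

-53.6 dB, -80.7°

At s = jω = j9500:
zero at origin: s = j9500 → |·| = 9500, ∠ = 90.00°
pole (s+603): 603 + j9500 → |·| = √(603²+9500²) = √90613609 ≈ 9519.1, ∠ = arctan(9500/603) ≈ 86.37°
pole (s+950): 950 + j9500 → |·| = √(950²+9500²) = √91152500 ≈ 9547.4, ∠ = arctan(9500/950) ≈ 84.29°
|G| = 20 · 9500 / 9.0883e+07 ≈ 0.0020906
Gain = 20 log₁₀(0.0020906) ≈ -53.59 dB
∠G = 90.00° − 170.66° = -80.66°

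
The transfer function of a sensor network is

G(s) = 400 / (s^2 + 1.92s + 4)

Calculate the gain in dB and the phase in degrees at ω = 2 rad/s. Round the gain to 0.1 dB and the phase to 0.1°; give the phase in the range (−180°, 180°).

40.4 dB, -90.0°

At s = jω = j2:
quadratic: (j2)² + 1.92·j2 + 4 = 0 + j3.84 → |·| ≈ 3.84, ∠ ≈ 90.00°
|G| = 400 / 3.84 ≈ 104.17
Gain = 20 log₁₀(104.17) ≈ 40.35 dB
∠G = 0.00° − 90.00° = -90.00°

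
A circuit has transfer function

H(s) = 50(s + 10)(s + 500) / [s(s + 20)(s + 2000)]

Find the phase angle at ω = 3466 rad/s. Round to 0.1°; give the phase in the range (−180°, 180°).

At s = jω = j3466:
zero (s+10): 10 + j3466 → |·| = √(10²+3466²) = √12013256 ≈ 3466, ∠ = arctan(3466/10) ≈ 89.83°
zero (s+500): 500 + j3466 → |·| = √(500²+3466²) = √12263156 ≈ 3501.9, ∠ = arctan(3466/500) ≈ 81.79°
pole (s+20): 20 + j3466 → |·| = √(20²+3466²) = √12013556 ≈ 3466.1, ∠ = arctan(3466/20) ≈ 89.67°
pole (s+2000): 2000 + j3466 → |·| = √(2000²+3466²) = √16013156 ≈ 4001.6, ∠ = arctan(3466/2000) ≈ 60.01°
pole at origin: |s| = 3466, ∠ = 90.00° (in denominator)
∠H = 171.62° − 239.68° = -68.06°

-68.1°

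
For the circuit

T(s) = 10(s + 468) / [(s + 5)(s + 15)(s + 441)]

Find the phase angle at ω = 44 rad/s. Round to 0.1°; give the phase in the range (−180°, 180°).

-155.0°

At s = jω = j44:
zero (s+468): 468 + j44 → |·| = √(468²+44²) = √220960 ≈ 470.06, ∠ = arctan(44/468) ≈ 5.37°
pole (s+5): 5 + j44 → |·| = √(5²+44²) = √1961 ≈ 44.283, ∠ = arctan(44/5) ≈ 83.52°
pole (s+15): 15 + j44 → |·| = √(15²+44²) = √2161 ≈ 46.487, ∠ = arctan(44/15) ≈ 71.18°
pole (s+441): 441 + j44 → |·| = √(441²+44²) = √196417 ≈ 443.19, ∠ = arctan(44/441) ≈ 5.70°
∠T = 5.37° − 160.40° = -155.03°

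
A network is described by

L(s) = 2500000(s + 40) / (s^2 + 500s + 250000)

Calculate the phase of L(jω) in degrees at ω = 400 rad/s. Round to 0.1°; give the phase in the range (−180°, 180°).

18.5°

At s = jω = j400:
zero (s+40): 40 + j400 → |·| = √(40²+400²) = √161600 ≈ 402, ∠ = arctan(400/40) ≈ 84.29°
quadratic: (j400)² + 500·j400 + 250000 = 90000 + j200000 → |·| ≈ 2.1932e+05, ∠ ≈ 65.77°
∠L = 84.29° − 65.77° = 18.52°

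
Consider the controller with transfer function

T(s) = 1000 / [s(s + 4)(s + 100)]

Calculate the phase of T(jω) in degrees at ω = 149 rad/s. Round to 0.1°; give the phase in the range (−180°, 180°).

125.4°

At s = jω = j149:
pole (s+4): 4 + j149 → |·| = √(4²+149²) = √22217 ≈ 149.05, ∠ = arctan(149/4) ≈ 88.46°
pole (s+100): 100 + j149 → |·| = √(100²+149²) = √32201 ≈ 179.45, ∠ = arctan(149/100) ≈ 56.13°
pole at origin: |s| = 149, ∠ = 90.00° (in denominator)
∠T = 0.00° − 234.59° = -234.59° ≡ 125.41° (principal value)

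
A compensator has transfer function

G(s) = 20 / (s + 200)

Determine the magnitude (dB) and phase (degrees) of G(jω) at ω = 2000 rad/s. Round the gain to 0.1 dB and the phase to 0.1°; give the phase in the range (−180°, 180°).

-40.0 dB, -84.3°

At s = jω = j2000:
pole (s+200): 200 + j2000 → |·| = √(200²+2000²) = √4040000 ≈ 2010, ∠ = arctan(2000/200) ≈ 84.29°
|G| = 20 / 2010 ≈ 0.0099502
Gain = 20 log₁₀(0.0099502) ≈ -40.04 dB
∠G = 0.00° − 84.29° = -84.29°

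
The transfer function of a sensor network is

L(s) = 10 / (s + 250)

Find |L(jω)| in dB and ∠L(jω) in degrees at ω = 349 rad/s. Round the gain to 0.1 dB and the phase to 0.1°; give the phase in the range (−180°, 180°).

Substitute s = j349:
Numerator: 10 = 10 + j0
Denominator: (j349) + 250 = 250 + j349
|N| = √(10² + 0²) ≈ 10, ∠N ≈ 0.00°
|D| = √(250² + 349²) ≈ 429.3, ∠D ≈ 54.38°
|L| = 10 / 429.3 ≈ 0.023294
Gain = 20 log₁₀(0.023294) ≈ -32.66 dB
∠L = 0.00° − 54.38° = -54.38°

-32.7 dB, -54.4°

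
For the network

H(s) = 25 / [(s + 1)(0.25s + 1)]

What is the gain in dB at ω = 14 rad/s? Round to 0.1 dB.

-6.2 dB

At ω = 14 rad/s:
pole (1 + j14·1) = 1 + j14 → |·| ≈ 14.036, ∠ ≈ 85.91°
pole (1 + j14·0.25) = 1 + j3.5 → |·| ≈ 3.6401, ∠ ≈ 74.05°
|H| = 25 · 1 / (14.036 · 3.6401) ≈ 0.48931
Gain = 20 log₁₀(0.48931) ≈ -6.21 dB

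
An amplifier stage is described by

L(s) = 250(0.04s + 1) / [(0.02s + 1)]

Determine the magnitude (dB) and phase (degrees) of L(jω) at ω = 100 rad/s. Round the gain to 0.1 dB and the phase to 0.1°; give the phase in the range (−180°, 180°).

53.3 dB, 12.5°

At ω = 100 rad/s:
zero (1 + j100·0.04) = 1 + j4 → |·| ≈ 4.1231, ∠ ≈ 75.96°
pole (1 + j100·0.02) = 1 + j2 → |·| ≈ 2.2361, ∠ ≈ 63.43°
|L| = 250 · 4.1231 / (2.2361) ≈ 460.97
Gain = 20 log₁₀(460.97) ≈ 53.27 dB
∠L = (75.96°) − (63.43°) = 12.53°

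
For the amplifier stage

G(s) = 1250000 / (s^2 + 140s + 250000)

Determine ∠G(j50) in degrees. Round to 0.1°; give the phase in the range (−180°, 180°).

At s = jω = j50:
quadratic: (j50)² + 140·j50 + 250000 = 247500 + j7000 → |·| ≈ 2.476e+05, ∠ ≈ 1.62°
∠G = 0.00° − 1.62° = -1.62°

-1.6°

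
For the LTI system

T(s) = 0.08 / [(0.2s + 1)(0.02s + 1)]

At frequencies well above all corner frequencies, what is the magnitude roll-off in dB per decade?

-40 dB/decade

Each pole contributes −20 dB/decade at high frequency; each zero contributes +20 dB/decade.
Net: 0 zero(s) − 2 pole(s) → -40 dB/decade.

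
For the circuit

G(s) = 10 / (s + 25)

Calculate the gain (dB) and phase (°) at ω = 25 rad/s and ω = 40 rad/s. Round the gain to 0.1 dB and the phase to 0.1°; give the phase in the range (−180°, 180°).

ω = 25: -11.0 dB, -45.0°; ω = 40: -13.5 dB, -58.0°

At s = jω = j25:
pole (s+25): 25 + j25 → |·| = √(25²+25²) = √1250 ≈ 35.355, ∠ = arctan(25/25) ≈ 45.00°
|G| = 10 / 35.355 ≈ 0.28285
Gain = 20 log₁₀(0.28285) ≈ -10.97 dB
∠G = 0.00° − 45.00° = -45.00°

At s = jω = j40:
pole (s+25): 25 + j40 → |·| = √(25²+40²) = √2225 ≈ 47.17, ∠ = arctan(40/25) ≈ 57.99°
|G| = 10 / 47.17 ≈ 0.212
Gain = 20 log₁₀(0.212) ≈ -13.47 dB
∠G = 0.00° − 57.99° = -57.99°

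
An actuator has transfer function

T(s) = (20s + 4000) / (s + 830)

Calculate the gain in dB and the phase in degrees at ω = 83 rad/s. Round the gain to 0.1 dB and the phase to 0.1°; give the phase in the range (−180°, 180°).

14.3 dB, 16.8°

Substitute s = j83:
Numerator: 20(j83) + 4000 = 4000 + j1660
Denominator: (j83) + 830 = 830 + j83
|N| = √(4000² + 1660²) ≈ 4330.8, ∠N ≈ 22.54°
|D| = √(830² + 83²) ≈ 834.14, ∠D ≈ 5.71°
|T| = 4330.8 / 834.14 ≈ 5.1919
Gain = 20 log₁₀(5.1919) ≈ 14.31 dB
∠T = 22.54° − 5.71° = 16.83°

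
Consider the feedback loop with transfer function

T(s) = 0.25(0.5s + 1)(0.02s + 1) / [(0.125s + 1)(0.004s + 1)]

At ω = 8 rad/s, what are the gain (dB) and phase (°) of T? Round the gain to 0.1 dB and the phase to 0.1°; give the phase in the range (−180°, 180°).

-2.6 dB, 38.2°

At ω = 8 rad/s:
zero (1 + j8·0.5) = 1 + j4 → |·| ≈ 4.1231, ∠ ≈ 75.96°
zero (1 + j8·0.02) = 1 + j0.16 → |·| ≈ 1.0127, ∠ ≈ 9.09°
pole (1 + j8·0.125) = 1 + j1 → |·| ≈ 1.4142, ∠ ≈ 45.00°
pole (1 + j8·0.004) = 1 + j0.032 → |·| ≈ 1.0005, ∠ ≈ 1.83°
|T| = 0.25 · 4.1231 · 1.0127 / (1.4142 · 1.0005) ≈ 0.73776
Gain = 20 log₁₀(0.73776) ≈ -2.64 dB
∠T = (75.96° + 9.09°) − (45.00° + 1.83°) = 38.22°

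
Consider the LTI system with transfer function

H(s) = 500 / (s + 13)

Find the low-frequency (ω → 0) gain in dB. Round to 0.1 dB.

31.7 dB

H(0) = 500 / 13 ≈ 38.462
20 log₁₀(38.462) ≈ 31.70 dB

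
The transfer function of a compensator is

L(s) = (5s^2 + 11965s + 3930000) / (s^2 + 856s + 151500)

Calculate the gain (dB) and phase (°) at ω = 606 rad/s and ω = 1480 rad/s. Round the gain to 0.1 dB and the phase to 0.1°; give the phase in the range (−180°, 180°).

Substitute s = j606:
Numerator: 5(j606)^2 + 11965(j606) + 3930000 = 2093820 + j7250790
Denominator: (j606)^2 + 856(j606) + 151500 = -215736 + j518736
|N| = √(2093820² + 7250790²) ≈ 7.5471e+06, ∠N ≈ 73.89°
|D| = √(215736² + 518736²) ≈ 5.6181e+05, ∠D ≈ 112.58°
|L| = 7.5471e+06 / 5.6181e+05 ≈ 13.434
Gain = 20 log₁₀(13.434) ≈ 22.56 dB
∠L = 73.89° − 112.58° = -38.69°

Substitute s = j1480:
Numerator: 5(j1480)^2 + 11965(j1480) + 3930000 = -7022000 + j17708200
Denominator: (j1480)^2 + 856(j1480) + 151500 = -2038900 + j1266880
|N| = √(7022000² + 17708200²) ≈ 1.905e+07, ∠N ≈ 111.63°
|D| = √(2038900² + 1266880²) ≈ 2.4004e+06, ∠D ≈ 148.15°
|L| = 1.905e+07 / 2.4004e+06 ≈ 7.9362
Gain = 20 log₁₀(7.9362) ≈ 17.99 dB
∠L = 111.63° − 148.15° = -36.52°

ω = 606: 22.6 dB, -38.7°; ω = 1480: 18.0 dB, -36.5°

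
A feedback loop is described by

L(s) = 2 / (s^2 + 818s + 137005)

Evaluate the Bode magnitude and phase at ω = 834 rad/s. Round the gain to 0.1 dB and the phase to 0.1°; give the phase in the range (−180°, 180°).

-112.9 dB, -129.3°

Substitute s = j834:
Numerator: 2 = 2 + j0
Denominator: (j834)^2 + 818(j834) + 137005 = -558551 + j682212
|N| = √(2² + 0²) ≈ 2, ∠N ≈ 0.00°
|D| = √(558551² + 682212²) ≈ 8.817e+05, ∠D ≈ 129.31°
|L| = 2 / 8.817e+05 ≈ 2.2683e-06
Gain = 20 log₁₀(2.2683e-06) ≈ -112.89 dB
∠L = 0.00° − 129.31° = -129.31°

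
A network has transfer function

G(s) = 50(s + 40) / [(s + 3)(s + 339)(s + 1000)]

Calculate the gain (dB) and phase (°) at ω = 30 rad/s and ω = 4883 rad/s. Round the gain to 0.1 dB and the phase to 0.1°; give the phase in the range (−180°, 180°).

At s = jω = j30:
zero (s+40): 40 + j30 → |·| = √(40²+30²) = √2500 ≈ 50, ∠ = arctan(30/40) ≈ 36.87°
pole (s+3): 3 + j30 → |·| = √(3²+30²) = √909 ≈ 30.15, ∠ = arctan(30/3) ≈ 84.29°
pole (s+339): 339 + j30 → |·| = √(339²+30²) = √115821 ≈ 340.32, ∠ = arctan(30/339) ≈ 5.06°
pole (s+1000): 1000 + j30 → |·| = √(1000²+30²) = √1000900 ≈ 1000.4, ∠ = arctan(30/1000) ≈ 1.72°
|G| = 50 · 50 / 1.0265e+07 ≈ 0.00024355
Gain = 20 log₁₀(0.00024355) ≈ -72.27 dB
∠G = 36.87° − 91.07° = -54.20°

At s = jω = j4883:
zero (s+40): 40 + j4883 → |·| = √(40²+4883²) = √23845289 ≈ 4883.2, ∠ = arctan(4883/40) ≈ 89.53°
pole (s+3): 3 + j4883 → |·| = √(3²+4883²) = √23843698 ≈ 4883, ∠ = arctan(4883/3) ≈ 89.96°
pole (s+339): 339 + j4883 → |·| = √(339²+4883²) = √23958610 ≈ 4894.8, ∠ = arctan(4883/339) ≈ 86.03°
pole (s+1000): 1000 + j4883 → |·| = √(1000²+4883²) = √24843689 ≈ 4984.3, ∠ = arctan(4883/1000) ≈ 78.43°
|G| = 50 · 4883.2 / 1.1913e+11 ≈ 2.0495e-06
Gain = 20 log₁₀(2.0495e-06) ≈ -113.77 dB
∠G = 89.53° − 254.42° = -164.89°

ω = 30: -72.3 dB, -54.2°; ω = 4883: -113.8 dB, -164.9°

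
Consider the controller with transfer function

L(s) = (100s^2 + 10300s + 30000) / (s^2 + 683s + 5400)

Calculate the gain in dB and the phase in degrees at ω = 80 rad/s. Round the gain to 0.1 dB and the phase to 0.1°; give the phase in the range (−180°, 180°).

25.5 dB, 35.5°

Substitute s = j80:
Numerator: 100(j80)^2 + 10300(j80) + 30000 = -610000 + j824000
Denominator: (j80)^2 + 683(j80) + 5400 = -1000 + j54640
|N| = √(610000² + 824000²) ≈ 1.0252e+06, ∠N ≈ 126.51°
|D| = √(1000² + 54640²) ≈ 54649, ∠D ≈ 91.05°
|L| = 1.0252e+06 / 54649 ≈ 18.76
Gain = 20 log₁₀(18.76) ≈ 25.46 dB
∠L = 126.51° − 91.05° = 35.46°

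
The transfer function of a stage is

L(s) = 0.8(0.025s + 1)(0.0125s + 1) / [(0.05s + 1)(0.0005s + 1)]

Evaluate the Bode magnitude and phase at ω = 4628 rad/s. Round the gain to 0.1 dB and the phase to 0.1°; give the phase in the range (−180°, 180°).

19.3 dB, 22.1°

At ω = 4628 rad/s:
zero (1 + j4628·0.025) = 1 + j115.7 → |·| ≈ 115.7, ∠ ≈ 89.50°
zero (1 + j4628·0.0125) = 1 + j57.85 → |·| ≈ 57.859, ∠ ≈ 89.01°
pole (1 + j4628·0.05) = 1 + j231.4 → |·| ≈ 231.4, ∠ ≈ 89.75°
pole (1 + j4628·0.0005) = 1 + j2.314 → |·| ≈ 2.5208, ∠ ≈ 66.63°
|L| = 0.8 · 115.7 · 57.859 / (231.4 · 2.5208) ≈ 9.1811
Gain = 20 log₁₀(9.1811) ≈ 19.26 dB
∠L = (89.50° + 89.01°) − (89.75° + 66.63°) = 22.13°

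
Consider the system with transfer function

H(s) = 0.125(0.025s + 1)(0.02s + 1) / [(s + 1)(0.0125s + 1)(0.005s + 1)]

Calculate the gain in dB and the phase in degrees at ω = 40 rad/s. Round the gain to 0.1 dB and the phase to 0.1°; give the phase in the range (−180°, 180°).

At ω = 40 rad/s:
zero (1 + j40·0.025) = 1 + j1 → |·| ≈ 1.4142, ∠ ≈ 45.00°
zero (1 + j40·0.02) = 1 + j0.8 → |·| ≈ 1.2806, ∠ ≈ 38.66°
pole (1 + j40·1) = 1 + j40 → |·| ≈ 40.012, ∠ ≈ 88.57°
pole (1 + j40·0.0125) = 1 + j0.5 → |·| ≈ 1.118, ∠ ≈ 26.57°
pole (1 + j40·0.005) = 1 + j0.2 → |·| ≈ 1.0198, ∠ ≈ 11.31°
|H| = 0.125 · 1.4142 · 1.2806 / (40.012 · 1.118 · 1.0198) ≈ 0.0049623
Gain = 20 log₁₀(0.0049623) ≈ -46.09 dB
∠H = (45.00° + 38.66°) − (88.57° + 26.57° + 11.31°) = -42.79°

-46.1 dB, -42.8°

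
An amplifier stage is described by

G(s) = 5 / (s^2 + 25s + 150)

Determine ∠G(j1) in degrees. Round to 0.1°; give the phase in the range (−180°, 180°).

-9.5°

Substitute s = j1:
Numerator: 5 = 5 + j0
Denominator: (j1)^2 + 25(j1) + 150 = 149 + j25
|N| = √(5² + 0²) ≈ 5, ∠N ≈ 0.00°
|D| = √(149² + 25²) ≈ 151.08, ∠D ≈ 9.52°
∠G = 0.00° − 9.52° = -9.52°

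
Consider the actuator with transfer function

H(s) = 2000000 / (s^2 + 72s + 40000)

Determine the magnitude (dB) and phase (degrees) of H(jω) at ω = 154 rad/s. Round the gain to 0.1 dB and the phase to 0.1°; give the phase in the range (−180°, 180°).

40.1 dB, -34.3°

At s = jω = j154:
quadratic: (j154)² + 72·j154 + 40000 = 16284 + j11088 → |·| ≈ 19701, ∠ ≈ 34.25°
|H| = 2000000 / 19701 ≈ 101.52
Gain = 20 log₁₀(101.52) ≈ 40.13 dB
∠H = 0.00° − 34.25° = -34.25°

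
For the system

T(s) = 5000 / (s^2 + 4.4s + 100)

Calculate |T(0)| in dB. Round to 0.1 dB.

T(0) = 5000 / 100 = 50
20 log₁₀(50) ≈ 33.98 dB

34.0 dB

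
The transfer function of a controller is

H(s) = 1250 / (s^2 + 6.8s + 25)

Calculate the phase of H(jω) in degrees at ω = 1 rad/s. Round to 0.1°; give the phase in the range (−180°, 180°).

-15.8°

At s = jω = j1:
quadratic: (j1)² + 6.8·j1 + 25 = 24 + j6.8 → |·| ≈ 24.945, ∠ ≈ 15.82°
∠H = 0.00° − 15.82° = -15.82°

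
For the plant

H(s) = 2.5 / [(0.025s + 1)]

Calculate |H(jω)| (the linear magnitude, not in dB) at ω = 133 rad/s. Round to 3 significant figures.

0.720

At ω = 133 rad/s:
pole (1 + j133·0.025) = 1 + j3.325 → |·| ≈ 3.4721, ∠ ≈ 73.26°
|H| = 2.5 · 1 / (3.4721) ≈ 0.72003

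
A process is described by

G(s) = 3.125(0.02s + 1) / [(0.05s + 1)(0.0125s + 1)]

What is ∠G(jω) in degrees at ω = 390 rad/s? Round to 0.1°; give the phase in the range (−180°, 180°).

-82.8°

At ω = 390 rad/s:
zero (1 + j390·0.02) = 1 + j7.8 → |·| ≈ 7.8638, ∠ ≈ 82.69°
pole (1 + j390·0.05) = 1 + j19.5 → |·| ≈ 19.526, ∠ ≈ 87.06°
pole (1 + j390·0.0125) = 1 + j4.875 → |·| ≈ 4.9765, ∠ ≈ 78.41°
∠G = (82.69°) − (87.06° + 78.41°) = -82.78°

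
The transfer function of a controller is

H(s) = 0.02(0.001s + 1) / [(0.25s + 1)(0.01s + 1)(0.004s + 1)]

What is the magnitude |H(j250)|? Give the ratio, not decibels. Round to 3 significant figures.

8.66e-05

At ω = 250 rad/s:
zero (1 + j250·0.001) = 1 + j0.25 → |·| ≈ 1.0308, ∠ ≈ 14.04°
pole (1 + j250·0.25) = 1 + j62.5 → |·| ≈ 62.508, ∠ ≈ 89.08°
pole (1 + j250·0.01) = 1 + j2.5 → |·| ≈ 2.6926, ∠ ≈ 68.20°
pole (1 + j250·0.004) = 1 + j1 → |·| ≈ 1.4142, ∠ ≈ 45.00°
|H| = 0.02 · 1.0308 / (62.508 · 2.6926 · 1.4142) ≈ 8.6614e-05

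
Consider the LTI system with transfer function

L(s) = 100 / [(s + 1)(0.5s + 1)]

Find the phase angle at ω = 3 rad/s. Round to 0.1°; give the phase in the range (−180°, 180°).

At ω = 3 rad/s:
pole (1 + j3·1) = 1 + j3 → |·| ≈ 3.1623, ∠ ≈ 71.57°
pole (1 + j3·0.5) = 1 + j1.5 → |·| ≈ 1.8028, ∠ ≈ 56.31°
∠L = (0°) − (71.57° + 56.31°) = -127.88°

-127.9°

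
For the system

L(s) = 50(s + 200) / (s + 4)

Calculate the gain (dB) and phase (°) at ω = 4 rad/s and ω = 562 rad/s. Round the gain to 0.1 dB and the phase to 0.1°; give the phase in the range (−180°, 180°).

At s = jω = j4:
zero (s+200): 200 + j4 → |·| = √(200²+4²) = √40016 ≈ 200.04, ∠ = arctan(4/200) ≈ 1.15°
pole (s+4): 4 + j4 → |·| = √(4²+4²) = √32 ≈ 5.6569, ∠ = arctan(4/4) ≈ 45.00°
|L| = 50 · 200.04 / 5.6569 ≈ 1768.1
Gain = 20 log₁₀(1768.1) ≈ 64.95 dB
∠L = 1.15° − 45.00° = -43.85°

At s = jω = j562:
zero (s+200): 200 + j562 → |·| = √(200²+562²) = √355844 ≈ 596.53, ∠ = arctan(562/200) ≈ 70.41°
pole (s+4): 4 + j562 → |·| = √(4²+562²) = √315860 ≈ 562.01, ∠ = arctan(562/4) ≈ 89.59°
|L| = 50 · 596.53 / 562.01 ≈ 53.071
Gain = 20 log₁₀(53.071) ≈ 34.50 dB
∠L = 70.41° − 89.59° = -19.18°

ω = 4: 65.0 dB, -43.9°; ω = 562: 34.5 dB, -19.2°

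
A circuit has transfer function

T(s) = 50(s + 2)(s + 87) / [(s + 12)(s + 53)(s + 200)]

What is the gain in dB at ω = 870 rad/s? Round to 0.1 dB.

-25.0 dB

At s = jω = j870:
zero (s+2): 2 + j870 → |·| = √(2²+870²) = √756904 ≈ 870, ∠ = arctan(870/2) ≈ 89.87°
zero (s+87): 87 + j870 → |·| = √(87²+870²) = √764469 ≈ 874.34, ∠ = arctan(870/87) ≈ 84.29°
pole (s+12): 12 + j870 → |·| = √(12²+870²) = √757044 ≈ 870.08, ∠ = arctan(870/12) ≈ 89.21°
pole (s+53): 53 + j870 → |·| = √(53²+870²) = √759709 ≈ 871.61, ∠ = arctan(870/53) ≈ 86.51°
pole (s+200): 200 + j870 → |·| = √(200²+870²) = √796900 ≈ 892.69, ∠ = arctan(870/200) ≈ 77.05°
|T| = 50 · 7.6068e+05 / 6.7699e+08 ≈ 0.056181
Gain = 20 log₁₀(0.056181) ≈ -25.01 dB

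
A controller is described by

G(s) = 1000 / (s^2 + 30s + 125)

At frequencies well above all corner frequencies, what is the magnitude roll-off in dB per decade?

Each pole contributes −20 dB/decade at high frequency; each zero contributes +20 dB/decade.
Net: 0 zero(s) − 2 pole(s) → -40 dB/decade.

-40 dB/decade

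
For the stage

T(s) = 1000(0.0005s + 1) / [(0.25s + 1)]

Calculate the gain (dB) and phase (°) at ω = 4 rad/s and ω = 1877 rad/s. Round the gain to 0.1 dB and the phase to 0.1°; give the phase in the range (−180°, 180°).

At ω = 4 rad/s:
zero (1 + j4·0.0005) = 1 + j0.002 → |·| ≈ 1, ∠ ≈ 0.11°
pole (1 + j4·0.25) = 1 + j1 → |·| ≈ 1.4142, ∠ ≈ 45.00°
|T| = 1000 · 1 / (1.4142) ≈ 707.11
Gain = 20 log₁₀(707.11) ≈ 56.99 dB
∠T = (0.11°) − (45.00°) = -44.89°

At ω = 1877 rad/s:
zero (1 + j1877·0.0005) = 1 + j0.9385 → |·| ≈ 1.3714, ∠ ≈ 43.18°
pole (1 + j1877·0.25) = 1 + j469.25 → |·| ≈ 469.25, ∠ ≈ 89.88°
|T| = 1000 · 1.3714 / (469.25) ≈ 2.9225
Gain = 20 log₁₀(2.9225) ≈ 9.32 dB
∠T = (43.18°) − (89.88°) = -46.70°

ω = 4: 57.0 dB, -44.9°; ω = 1877: 9.3 dB, -46.7°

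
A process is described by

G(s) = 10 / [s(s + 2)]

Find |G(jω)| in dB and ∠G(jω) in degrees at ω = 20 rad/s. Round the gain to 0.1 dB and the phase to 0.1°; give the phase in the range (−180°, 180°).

-32.1 dB, -174.3°

At s = jω = j20:
pole (s+2): 2 + j20 → |·| = √(2²+20²) = √404 ≈ 20.1, ∠ = arctan(20/2) ≈ 84.29°
pole at origin: |s| = 20, ∠ = 90.00° (in denominator)
|G| = 10 / 402 ≈ 0.024876
Gain = 20 log₁₀(0.024876) ≈ -32.08 dB
∠G = 0.00° − 174.29° = -174.29°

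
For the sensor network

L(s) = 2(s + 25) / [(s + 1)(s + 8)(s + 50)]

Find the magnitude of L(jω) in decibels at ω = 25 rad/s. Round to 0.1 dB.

-54.3 dB

At s = jω = j25:
zero (s+25): 25 + j25 → |·| = √(25²+25²) = √1250 ≈ 35.355, ∠ = arctan(25/25) ≈ 45.00°
pole (s+1): 1 + j25 → |·| = √(1²+25²) = √626 ≈ 25.02, ∠ = arctan(25/1) ≈ 87.71°
pole (s+8): 8 + j25 → |·| = √(8²+25²) = √689 ≈ 26.249, ∠ = arctan(25/8) ≈ 72.26°
pole (s+50): 50 + j25 → |·| = √(50²+25²) = √3125 ≈ 55.902, ∠ = arctan(25/50) ≈ 26.57°
|L| = 2 · 35.355 / 36714 ≈ 0.001926
Gain = 20 log₁₀(0.001926) ≈ -54.31 dB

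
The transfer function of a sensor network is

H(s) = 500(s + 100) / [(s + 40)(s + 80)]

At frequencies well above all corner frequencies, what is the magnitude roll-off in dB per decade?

Each pole contributes −20 dB/decade at high frequency; each zero contributes +20 dB/decade.
Net: 1 zero(s) − 2 pole(s) → -20 dB/decade.

-20 dB/decade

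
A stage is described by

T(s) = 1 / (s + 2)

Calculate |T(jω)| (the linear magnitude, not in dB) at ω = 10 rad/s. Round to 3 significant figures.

Substitute s = j10:
Numerator: 1 = 1 + j0
Denominator: (j10) + 2 = 2 + j10
|N| = √(1² + 0²) ≈ 1, ∠N ≈ 0.00°
|D| = √(2² + 10²) ≈ 10.198, ∠D ≈ 78.69°
|T| = 1 / 10.198 ≈ 0.098058

0.0981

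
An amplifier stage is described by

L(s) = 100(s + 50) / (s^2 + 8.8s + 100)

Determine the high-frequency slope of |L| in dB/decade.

-20 dB/decade

Each pole contributes −20 dB/decade at high frequency; each zero contributes +20 dB/decade.
Net: 1 zero(s) − 2 pole(s) → -20 dB/decade.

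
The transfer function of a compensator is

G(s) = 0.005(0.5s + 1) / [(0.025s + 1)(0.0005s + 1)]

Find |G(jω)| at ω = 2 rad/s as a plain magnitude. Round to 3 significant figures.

At ω = 2 rad/s:
zero (1 + j2·0.5) = 1 + j1 → |·| ≈ 1.4142, ∠ ≈ 45.00°
pole (1 + j2·0.025) = 1 + j0.05 → |·| ≈ 1.0012, ∠ ≈ 2.86°
pole (1 + j2·0.0005) = 1 + j0.001 → |·| ≈ 1, ∠ ≈ 0.06°
|G| = 0.005 · 1.4142 / (1.0012 · 1) ≈ 0.0070625

0.00706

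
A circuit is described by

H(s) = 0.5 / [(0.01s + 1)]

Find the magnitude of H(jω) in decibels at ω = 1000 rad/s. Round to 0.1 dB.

-26.1 dB

At ω = 1000 rad/s:
pole (1 + j1000·0.01) = 1 + j10 → |·| ≈ 10.05, ∠ ≈ 84.29°
|H| = 0.5 · 1 / (10.05) ≈ 0.049751
Gain = 20 log₁₀(0.049751) ≈ -26.06 dB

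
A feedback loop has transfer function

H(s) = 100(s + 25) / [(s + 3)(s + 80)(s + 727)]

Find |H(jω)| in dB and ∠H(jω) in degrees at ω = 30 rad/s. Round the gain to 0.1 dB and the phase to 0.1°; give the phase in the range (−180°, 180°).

-53.6 dB, -57.0°

At s = jω = j30:
zero (s+25): 25 + j30 → |·| = √(25²+30²) = √1525 ≈ 39.051, ∠ = arctan(30/25) ≈ 50.19°
pole (s+3): 3 + j30 → |·| = √(3²+30²) = √909 ≈ 30.15, ∠ = arctan(30/3) ≈ 84.29°
pole (s+80): 80 + j30 → |·| = √(80²+30²) = √7300 ≈ 85.44, ∠ = arctan(30/80) ≈ 20.56°
pole (s+727): 727 + j30 → |·| = √(727²+30²) = √529429 ≈ 727.62, ∠ = arctan(30/727) ≈ 2.36°
|H| = 100 · 39.051 / 1.8744e+06 ≈ 0.0020834
Gain = 20 log₁₀(0.0020834) ≈ -53.62 dB
∠H = 50.19° − 107.21° = -57.02°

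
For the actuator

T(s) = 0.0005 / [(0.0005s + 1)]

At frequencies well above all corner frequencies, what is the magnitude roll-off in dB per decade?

Each pole contributes −20 dB/decade at high frequency; each zero contributes +20 dB/decade.
Net: 0 zero(s) − 1 pole(s) → -20 dB/decade.

-20 dB/decade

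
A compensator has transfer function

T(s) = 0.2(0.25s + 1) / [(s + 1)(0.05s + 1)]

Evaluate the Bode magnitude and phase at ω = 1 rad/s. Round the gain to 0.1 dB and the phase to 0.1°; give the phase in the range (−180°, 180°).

-16.7 dB, -33.8°

At ω = 1 rad/s:
zero (1 + j1·0.25) = 1 + j0.25 → |·| ≈ 1.0308, ∠ ≈ 14.04°
pole (1 + j1·1) = 1 + j1 → |·| ≈ 1.4142, ∠ ≈ 45.00°
pole (1 + j1·0.05) = 1 + j0.05 → |·| ≈ 1.0012, ∠ ≈ 2.86°
|T| = 0.2 · 1.0308 / (1.4142 · 1.0012) ≈ 0.1456
Gain = 20 log₁₀(0.1456) ≈ -16.74 dB
∠T = (14.04°) − (45.00° + 2.86°) = -33.82°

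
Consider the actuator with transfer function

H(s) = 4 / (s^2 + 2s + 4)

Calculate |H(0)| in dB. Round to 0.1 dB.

H(0) = 4 / 4 = 1
20 log₁₀(1) ≈ 0.00 dB

0.0 dB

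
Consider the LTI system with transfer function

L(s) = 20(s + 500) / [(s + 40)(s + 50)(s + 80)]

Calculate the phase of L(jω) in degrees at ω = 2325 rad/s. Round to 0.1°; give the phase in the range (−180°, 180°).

172.1°

At s = jω = j2325:
zero (s+500): 500 + j2325 → |·| = √(500²+2325²) = √5655625 ≈ 2378.2, ∠ = arctan(2325/500) ≈ 77.86°
pole (s+40): 40 + j2325 → |·| = √(40²+2325²) = √5407225 ≈ 2325.3, ∠ = arctan(2325/40) ≈ 89.01°
pole (s+50): 50 + j2325 → |·| = √(50²+2325²) = √5408125 ≈ 2325.5, ∠ = arctan(2325/50) ≈ 88.77°
pole (s+80): 80 + j2325 → |·| = √(80²+2325²) = √5412025 ≈ 2326.4, ∠ = arctan(2325/80) ≈ 88.03°
∠L = 77.86° − 265.81° = -187.95° ≡ 172.05° (principal value)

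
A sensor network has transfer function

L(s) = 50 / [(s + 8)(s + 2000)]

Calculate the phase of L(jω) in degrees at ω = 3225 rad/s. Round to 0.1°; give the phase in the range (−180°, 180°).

At s = jω = j3225:
pole (s+8): 8 + j3225 → |·| = √(8²+3225²) = √10400689 ≈ 3225, ∠ = arctan(3225/8) ≈ 89.86°
pole (s+2000): 2000 + j3225 → |·| = √(2000²+3225²) = √14400625 ≈ 3794.8, ∠ = arctan(3225/2000) ≈ 58.19°
∠L = 0.00° − 148.05° = -148.05°

-148.1°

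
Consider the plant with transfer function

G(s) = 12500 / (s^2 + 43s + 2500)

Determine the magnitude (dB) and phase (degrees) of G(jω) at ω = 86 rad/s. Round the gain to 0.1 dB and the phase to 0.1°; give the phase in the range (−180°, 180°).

6.2 dB, -142.9°

At s = jω = j86:
quadratic: (j86)² + 43·j86 + 2500 = -4896 + j3698 → |·| ≈ 6135.6, ∠ ≈ 142.94°
|G| = 12500 / 6135.6 ≈ 2.0373
Gain = 20 log₁₀(2.0373) ≈ 6.18 dB
∠G = 0.00° − 142.94° = -142.94°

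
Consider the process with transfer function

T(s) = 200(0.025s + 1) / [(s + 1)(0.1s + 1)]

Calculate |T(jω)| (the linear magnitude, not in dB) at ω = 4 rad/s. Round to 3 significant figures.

45.3

At ω = 4 rad/s:
zero (1 + j4·0.025) = 1 + j0.1 → |·| ≈ 1.005, ∠ ≈ 5.71°
pole (1 + j4·1) = 1 + j4 → |·| ≈ 4.1231, ∠ ≈ 75.96°
pole (1 + j4·0.1) = 1 + j0.4 → |·| ≈ 1.077, ∠ ≈ 21.80°
|T| = 200 · 1.005 / (4.1231 · 1.077) ≈ 45.264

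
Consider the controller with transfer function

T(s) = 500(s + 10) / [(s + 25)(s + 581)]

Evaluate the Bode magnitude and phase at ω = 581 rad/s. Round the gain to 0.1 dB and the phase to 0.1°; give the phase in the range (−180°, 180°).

At s = jω = j581:
zero (s+10): 10 + j581 → |·| = √(10²+581²) = √337661 ≈ 581.09, ∠ = arctan(581/10) ≈ 89.01°
pole (s+25): 25 + j581 → |·| = √(25²+581²) = √338186 ≈ 581.54, ∠ = arctan(581/25) ≈ 87.54°
pole (s+581): 581 + j581 → |·| = √(581²+581²) = √675122 ≈ 821.66, ∠ = arctan(581/581) ≈ 45.00°
|T| = 500 · 581.09 / 4.7783e+05 ≈ 0.60805
Gain = 20 log₁₀(0.60805) ≈ -4.32 dB
∠T = 89.01° − 132.54° = -43.53°

-4.3 dB, -43.5°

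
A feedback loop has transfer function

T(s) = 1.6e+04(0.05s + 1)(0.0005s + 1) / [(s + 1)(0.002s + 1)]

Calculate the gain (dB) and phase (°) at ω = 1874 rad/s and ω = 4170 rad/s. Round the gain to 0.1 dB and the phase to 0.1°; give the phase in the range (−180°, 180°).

At ω = 1874 rad/s:
zero (1 + j1874·0.05) = 1 + j93.7 → |·| ≈ 93.705, ∠ ≈ 89.39°
zero (1 + j1874·0.0005) = 1 + j0.937 → |·| ≈ 1.3704, ∠ ≈ 43.14°
pole (1 + j1874·1) = 1 + j1874 → |·| ≈ 1874, ∠ ≈ 89.97°
pole (1 + j1874·0.002) = 1 + j3.748 → |·| ≈ 3.8791, ∠ ≈ 75.06°
|T| = 1.6e+04 · 93.705 · 1.3704 / (1874 · 3.8791) ≈ 282.64
Gain = 20 log₁₀(282.64) ≈ 49.02 dB
∠T = (89.39° + 43.14°) − (89.97° + 75.06°) = -32.50°

At ω = 4170 rad/s:
zero (1 + j4170·0.05) = 1 + j208.5 → |·| ≈ 208.5, ∠ ≈ 89.73°
zero (1 + j4170·0.0005) = 1 + j2.085 → |·| ≈ 2.3124, ∠ ≈ 64.38°
pole (1 + j4170·1) = 1 + j4170 → |·| ≈ 4170, ∠ ≈ 89.99°
pole (1 + j4170·0.002) = 1 + j8.34 → |·| ≈ 8.3997, ∠ ≈ 83.16°
|T| = 1.6e+04 · 208.5 · 2.3124 / (4170 · 8.3997) ≈ 220.24
Gain = 20 log₁₀(220.24) ≈ 46.86 dB
∠T = (89.73° + 64.38°) − (89.99° + 83.16°) = -19.04°

ω = 1874: 49.0 dB, -32.5°; ω = 4170: 46.9 dB, -19.0°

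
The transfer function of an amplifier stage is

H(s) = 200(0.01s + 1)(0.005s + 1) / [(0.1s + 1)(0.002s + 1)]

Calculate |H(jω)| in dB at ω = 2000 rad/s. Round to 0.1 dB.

33.8 dB

At ω = 2000 rad/s:
zero (1 + j2000·0.01) = 1 + j20 → |·| ≈ 20.025, ∠ ≈ 87.14°
zero (1 + j2000·0.005) = 1 + j10 → |·| ≈ 10.05, ∠ ≈ 84.29°
pole (1 + j2000·0.1) = 1 + j200 → |·| ≈ 200, ∠ ≈ 89.71°
pole (1 + j2000·0.002) = 1 + j4 → |·| ≈ 4.1231, ∠ ≈ 75.96°
|H| = 200 · 20.025 · 10.05 / (200 · 4.1231) ≈ 48.811
Gain = 20 log₁₀(48.811) ≈ 33.77 dB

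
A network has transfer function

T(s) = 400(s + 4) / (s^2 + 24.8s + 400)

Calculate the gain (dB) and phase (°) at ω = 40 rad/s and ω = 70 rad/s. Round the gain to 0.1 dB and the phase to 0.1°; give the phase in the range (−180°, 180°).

At s = jω = j40:
zero (s+4): 4 + j40 → |·| = √(4²+40²) = √1616 ≈ 40.2, ∠ = arctan(40/4) ≈ 84.29°
quadratic: (j40)² + 24.8·j40 + 400 = -1200 + j992 → |·| ≈ 1556.9, ∠ ≈ 140.42°
|T| = 400 · 40.2 / 1556.9 ≈ 10.328
Gain = 20 log₁₀(10.328) ≈ 20.28 dB
∠T = 84.29° − 140.42° = -56.13°

At s = jω = j70:
zero (s+4): 4 + j70 → |·| = √(4²+70²) = √4916 ≈ 70.114, ∠ = arctan(70/4) ≈ 86.73°
quadratic: (j70)² + 24.8·j70 + 400 = -4500 + j1736 → |·| ≈ 4823.2, ∠ ≈ 158.90°
|T| = 400 · 70.114 / 4823.2 ≈ 5.8147
Gain = 20 log₁₀(5.8147) ≈ 15.29 dB
∠T = 86.73° − 158.90° = -72.17°

ω = 40: 20.3 dB, -56.1°; ω = 70: 15.3 dB, -72.2°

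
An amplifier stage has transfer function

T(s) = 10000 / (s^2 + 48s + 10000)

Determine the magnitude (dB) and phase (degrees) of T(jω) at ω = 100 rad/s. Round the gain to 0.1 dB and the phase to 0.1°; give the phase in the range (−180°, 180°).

6.4 dB, -90.0°

At s = jω = j100:
quadratic: (j100)² + 48·j100 + 10000 = 0 + j4800 → |·| ≈ 4800, ∠ ≈ 90.00°
|T| = 10000 / 4800 ≈ 2.0833
Gain = 20 log₁₀(2.0833) ≈ 6.38 dB
∠T = 0.00° − 90.00° = -90.00°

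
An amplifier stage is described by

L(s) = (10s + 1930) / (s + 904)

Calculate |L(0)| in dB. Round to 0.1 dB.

L(0) = 1930 / 904 ≈ 2.135
20 log₁₀(2.135) ≈ 6.59 dB

6.6 dB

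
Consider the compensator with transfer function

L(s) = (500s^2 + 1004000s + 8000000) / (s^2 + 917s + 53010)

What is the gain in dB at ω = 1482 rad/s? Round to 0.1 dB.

Substitute s = j1482:
Numerator: 500(j1482)^2 + 1004000(j1482) + 8000000 = -1090162000 + j1487928000
Denominator: (j1482)^2 + 917(j1482) + 53010 = -2143314 + j1358994
|N| = √(1090162000² + 1487928000²) ≈ 1.8446e+09, ∠N ≈ 126.23°
|D| = √(2143314² + 1358994²) ≈ 2.5378e+06, ∠D ≈ 147.62°
|L| = 1.8446e+09 / 2.5378e+06 ≈ 726.85
Gain = 20 log₁₀(726.85) ≈ 57.23 dB

57.2 dB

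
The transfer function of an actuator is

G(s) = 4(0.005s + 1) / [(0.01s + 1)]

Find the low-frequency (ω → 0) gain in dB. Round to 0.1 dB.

G(0) = 4 · 1 / 1 = 4
20 log₁₀(4) ≈ 12.04 dB

12.0 dB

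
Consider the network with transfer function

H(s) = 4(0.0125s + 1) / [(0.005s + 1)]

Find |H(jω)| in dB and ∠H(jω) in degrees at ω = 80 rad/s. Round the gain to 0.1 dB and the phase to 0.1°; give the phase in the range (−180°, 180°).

At ω = 80 rad/s:
zero (1 + j80·0.0125) = 1 + j1 → |·| ≈ 1.4142, ∠ ≈ 45.00°
pole (1 + j80·0.005) = 1 + j0.4 → |·| ≈ 1.077, ∠ ≈ 21.80°
|H| = 4 · 1.4142 / (1.077) ≈ 5.2524
Gain = 20 log₁₀(5.2524) ≈ 14.41 dB
∠H = (45.00°) − (21.80°) = 23.20°

14.4 dB, 23.2°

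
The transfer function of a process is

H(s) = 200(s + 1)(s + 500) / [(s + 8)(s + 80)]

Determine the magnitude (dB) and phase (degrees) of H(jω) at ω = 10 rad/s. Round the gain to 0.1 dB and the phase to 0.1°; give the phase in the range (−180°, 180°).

At s = jω = j10:
zero (s+1): 1 + j10 → |·| = √(1²+10²) = √101 ≈ 10.05, ∠ = arctan(10/1) ≈ 84.29°
zero (s+500): 500 + j10 → |·| = √(500²+10²) = √250100 ≈ 500.1, ∠ = arctan(10/500) ≈ 1.15°
pole (s+8): 8 + j10 → |·| = √(8²+10²) = √164 ≈ 12.806, ∠ = arctan(10/8) ≈ 51.34°
pole (s+80): 80 + j10 → |·| = √(80²+10²) = √6500 ≈ 80.623, ∠ = arctan(10/80) ≈ 7.13°
|H| = 200 · 5026 / 1032.5 ≈ 973.56
Gain = 20 log₁₀(973.56) ≈ 59.77 dB
∠H = 85.44° − 58.47° = 26.97°

59.8 dB, 27.0°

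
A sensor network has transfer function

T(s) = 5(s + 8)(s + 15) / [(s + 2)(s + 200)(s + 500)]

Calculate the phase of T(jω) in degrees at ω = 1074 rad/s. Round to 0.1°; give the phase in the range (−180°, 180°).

At s = jω = j1074:
zero (s+8): 8 + j1074 → |·| = √(8²+1074²) = √1153540 ≈ 1074, ∠ = arctan(1074/8) ≈ 89.57°
zero (s+15): 15 + j1074 → |·| = √(15²+1074²) = √1153701 ≈ 1074.1, ∠ = arctan(1074/15) ≈ 89.20°
pole (s+2): 2 + j1074 → |·| = √(2²+1074²) = √1153480 ≈ 1074, ∠ = arctan(1074/2) ≈ 89.89°
pole (s+200): 200 + j1074 → |·| = √(200²+1074²) = √1193476 ≈ 1092.5, ∠ = arctan(1074/200) ≈ 79.45°
pole (s+500): 500 + j1074 → |·| = √(500²+1074²) = √1403476 ≈ 1184.7, ∠ = arctan(1074/500) ≈ 65.04°
∠T = 178.77° − 234.38° = -55.61°

-55.6°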